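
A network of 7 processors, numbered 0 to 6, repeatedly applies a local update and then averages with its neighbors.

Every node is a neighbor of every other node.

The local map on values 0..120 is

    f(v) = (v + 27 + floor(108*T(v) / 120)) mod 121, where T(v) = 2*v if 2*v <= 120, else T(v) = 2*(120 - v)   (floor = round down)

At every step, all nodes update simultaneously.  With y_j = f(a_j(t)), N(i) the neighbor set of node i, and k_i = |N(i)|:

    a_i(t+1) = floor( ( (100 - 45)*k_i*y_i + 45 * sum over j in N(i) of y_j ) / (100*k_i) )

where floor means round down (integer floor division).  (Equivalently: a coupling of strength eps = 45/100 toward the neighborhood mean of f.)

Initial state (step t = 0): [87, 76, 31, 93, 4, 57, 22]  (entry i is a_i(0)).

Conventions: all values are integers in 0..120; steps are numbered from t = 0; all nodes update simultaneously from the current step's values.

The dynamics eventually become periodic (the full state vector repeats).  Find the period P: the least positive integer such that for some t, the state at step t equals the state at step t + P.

Answer: 2
Key observation: The state at step 6, [67, 67, 67, 67, 67, 67, 67], reappears at step 8 — and no state repeats earlier — so the cycle the system enters has period 2.

Derivation:
t=0: [87, 76, 31, 93, 4, 57, 22]
t=1: [59, 63, 88, 57, 52, 65, 76]
t=2: [66, 66, 57, 63, 57, 66, 61]
t=3: [68, 68, 66, 69, 66, 68, 70]
t=4: [67, 67, 68, 66, 68, 67, 66]
t=5: [68, 68, 67, 68, 67, 68, 68]
t=6: [67, 67, 67, 67, 67, 67, 67]
t=7: [68, 68, 68, 68, 68, 68, 68]
t=8: [67, 67, 67, 67, 67, 67, 67]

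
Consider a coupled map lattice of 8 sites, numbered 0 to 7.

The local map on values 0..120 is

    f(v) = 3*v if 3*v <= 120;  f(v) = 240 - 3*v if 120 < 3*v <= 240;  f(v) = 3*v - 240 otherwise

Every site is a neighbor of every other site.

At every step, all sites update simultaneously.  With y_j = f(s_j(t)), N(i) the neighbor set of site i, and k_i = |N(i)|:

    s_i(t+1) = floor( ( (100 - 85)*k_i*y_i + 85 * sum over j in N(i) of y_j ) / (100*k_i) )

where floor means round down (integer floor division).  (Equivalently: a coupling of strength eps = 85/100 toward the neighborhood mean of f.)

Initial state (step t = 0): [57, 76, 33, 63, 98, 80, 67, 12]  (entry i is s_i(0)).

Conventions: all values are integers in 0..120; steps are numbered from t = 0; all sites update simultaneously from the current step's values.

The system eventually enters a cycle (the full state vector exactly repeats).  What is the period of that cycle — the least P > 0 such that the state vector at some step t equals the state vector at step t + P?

Simulating step by step:
t=0: [57, 76, 33, 63, 98, 80, 67, 12]
t=1: [45, 44, 46, 45, 45, 43, 44, 44]
t=2: [106, 106, 106, 106, 106, 106, 106, 106]
t=3: [78, 78, 78, 78, 78, 78, 78, 78]
t=4: [6, 6, 6, 6, 6, 6, 6, 6]
t=5: [18, 18, 18, 18, 18, 18, 18, 18]
t=6: [54, 54, 54, 54, 54, 54, 54, 54]
t=7: [78, 78, 78, 78, 78, 78, 78, 78]

Answer: 4
Key observation: The state at step 3, [78, 78, 78, 78, 78, 78, 78, 78], reappears at step 7 — and no state repeats earlier — so the cycle the system enters has period 4.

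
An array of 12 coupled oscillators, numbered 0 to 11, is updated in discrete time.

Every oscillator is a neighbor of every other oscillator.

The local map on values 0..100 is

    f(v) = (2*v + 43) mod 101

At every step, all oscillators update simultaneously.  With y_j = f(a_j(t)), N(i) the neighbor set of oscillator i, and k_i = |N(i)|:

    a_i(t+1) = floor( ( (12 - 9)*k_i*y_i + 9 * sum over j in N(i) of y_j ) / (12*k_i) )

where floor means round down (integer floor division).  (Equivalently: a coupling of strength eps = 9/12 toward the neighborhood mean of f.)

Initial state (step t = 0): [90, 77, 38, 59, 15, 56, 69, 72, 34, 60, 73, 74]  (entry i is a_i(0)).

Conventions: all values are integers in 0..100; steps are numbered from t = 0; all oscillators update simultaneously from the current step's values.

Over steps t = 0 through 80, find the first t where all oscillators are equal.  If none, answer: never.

Answer: 5
Key observation: Synchronization is absorbing here: once all oscillators are equal they stay equal, and step 5 is the first all-equal step.

Derivation:
t=0: [90, 77, 38, 59, 15, 56, 69, 72, 34, 60, 73, 74]  (not all equal)
t=1: [54, 67, 53, 61, 63, 60, 64, 65, 52, 61, 66, 66]  (not all equal)
t=2: [61, 66, 61, 64, 64, 63, 65, 65, 60, 64, 65, 65]  (not all equal)
t=3: [68, 70, 68, 69, 69, 68, 69, 69, 67, 69, 69, 69]  (not all equal)
t=4: [79, 79, 79, 79, 79, 79, 79, 79, 78, 79, 79, 79]  (not all equal)
t=5: [99, 99, 99, 99, 99, 99, 99, 99, 99, 99, 99, 99]  (all equal)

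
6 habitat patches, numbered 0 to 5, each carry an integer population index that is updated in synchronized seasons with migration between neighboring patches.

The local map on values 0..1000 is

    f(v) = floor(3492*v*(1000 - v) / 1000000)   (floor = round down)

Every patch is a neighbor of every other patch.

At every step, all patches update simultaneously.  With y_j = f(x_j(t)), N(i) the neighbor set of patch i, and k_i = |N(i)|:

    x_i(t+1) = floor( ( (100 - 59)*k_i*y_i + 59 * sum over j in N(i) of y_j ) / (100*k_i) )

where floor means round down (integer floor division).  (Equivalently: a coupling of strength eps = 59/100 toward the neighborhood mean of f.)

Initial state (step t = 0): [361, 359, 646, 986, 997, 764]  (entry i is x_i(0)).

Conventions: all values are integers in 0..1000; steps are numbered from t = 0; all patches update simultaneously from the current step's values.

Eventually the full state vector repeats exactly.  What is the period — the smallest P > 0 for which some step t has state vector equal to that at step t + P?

Answer: 4
Key observation: The state at step 8, [872, 872, 872, 872, 872, 872], reappears at step 12 — and no state repeats earlier — so the cycle the system enters has period 4.

Derivation:
t=0: [361, 359, 646, 986, 997, 764]
t=1: [600, 599, 597, 378, 367, 548]
t=2: [836, 836, 836, 831, 828, 843]
t=3: [479, 479, 479, 483, 485, 475]
t=4: [871, 871, 871, 871, 871, 870]
t=5: [392, 392, 392, 392, 392, 392]
t=6: [832, 832, 832, 832, 832, 832]
t=7: [488, 488, 488, 488, 488, 488]
t=8: [872, 872, 872, 872, 872, 872]
t=9: [389, 389, 389, 389, 389, 389]
t=10: [829, 829, 829, 829, 829, 829]
t=11: [495, 495, 495, 495, 495, 495]
t=12: [872, 872, 872, 872, 872, 872]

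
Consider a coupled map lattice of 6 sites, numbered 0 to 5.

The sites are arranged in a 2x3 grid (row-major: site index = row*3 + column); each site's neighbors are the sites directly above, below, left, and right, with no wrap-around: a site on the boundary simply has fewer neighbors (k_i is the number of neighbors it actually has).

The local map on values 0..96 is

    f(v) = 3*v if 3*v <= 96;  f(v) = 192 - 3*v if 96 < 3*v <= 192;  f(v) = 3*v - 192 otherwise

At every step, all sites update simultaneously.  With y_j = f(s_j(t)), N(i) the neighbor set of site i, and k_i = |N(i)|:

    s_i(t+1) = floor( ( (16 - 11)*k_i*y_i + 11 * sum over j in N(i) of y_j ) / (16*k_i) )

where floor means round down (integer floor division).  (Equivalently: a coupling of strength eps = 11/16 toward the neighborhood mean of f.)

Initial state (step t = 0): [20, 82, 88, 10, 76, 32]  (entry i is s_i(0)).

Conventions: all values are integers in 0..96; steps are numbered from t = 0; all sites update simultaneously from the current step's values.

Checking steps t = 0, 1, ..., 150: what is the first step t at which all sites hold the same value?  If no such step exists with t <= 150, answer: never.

Answer: 40
Key observation: Synchronization is absorbing here: once all sites are equal they stay equal, and step 40 is the first all-equal step.

Derivation:
t=0: [20, 82, 88, 10, 76, 32]  (not all equal)
t=1: [47, 55, 74, 42, 52, 67]  (not all equal)
t=2: [47, 35, 21, 50, 34, 25]  (not all equal)
t=3: [60, 73, 75, 61, 74, 76]  (not all equal)
t=4: [16, 25, 31, 17, 25, 32]  (not all equal)
t=5: [58, 72, 87, 58, 74, 87]  (not all equal)
t=6: [20, 34, 53, 22, 34, 55]  (not all equal)
t=7: [72, 70, 50, 72, 70, 50]  (not all equal)
t=8: [21, 24, 33, 21, 24, 33]  (not all equal)
t=9: [66, 74, 85, 66, 74, 85]  (not all equal)
t=10: [14, 32, 51, 14, 32, 51]  (not all equal)
t=11: [60, 70, 58, 60, 70, 58]  (not all equal)
t=12: [14, 16, 18, 14, 16, 18]  (not all equal)
t=13: [44, 48, 51, 44, 48, 51]  (not all equal)
t=14: [55, 48, 42, 55, 48, 42]  (not all equal)
t=15: [34, 47, 59, 34, 47, 59]  (not all equal)
t=16: [76, 51, 27, 76, 51, 27]  (not all equal)
t=17: [37, 47, 66, 37, 47, 66]  (not all equal)
t=18: [70, 47, 21, 70, 47, 21]  (not all equal)
t=19: [29, 46, 58, 29, 46, 58]  (not all equal)
t=20: [75, 53, 30, 75, 53, 30]  (not all equal)
t=21: [33, 46, 70, 33, 46, 70]  (not all equal)
t=22: [79, 54, 30, 79, 54, 30]  (not all equal)
t=23: [39, 47, 69, 39, 47, 69]  (not all equal)
t=24: [66, 48, 27, 66, 48, 27]  (not all equal)
t=25: [20, 45, 69, 20, 45, 69]  (not all equal)
t=26: [58, 48, 29, 58, 48, 29]  (not all equal)
t=27: [28, 50, 73, 28, 50, 73]  (not all equal)
t=28: [69, 48, 32, 69, 48, 32]  (not all equal)
t=29: [26, 51, 79, 26, 51, 79]  (not all equal)
t=30: [64, 49, 42, 64, 49, 42]  (not all equal)
t=31: [15, 39, 58, 15, 39, 58]  (not all equal)
t=32: [55, 55, 37, 55, 55, 37]  (not all equal)
t=33: [27, 39, 62, 27, 39, 62]  (not all equal)
t=34: [78, 60, 29, 78, 60, 29]  (not all equal)
t=35: [31, 36, 61, 31, 36, 61]  (not all equal)
t=36: [89, 68, 34, 89, 68, 34]  (not all equal)
t=37: [53, 44, 63, 53, 44, 63]  (not all equal)
t=38: [42, 40, 22, 42, 40, 22]  (not all equal)
t=39: [68, 69, 68, 68, 69, 68]  (not all equal)
t=40: [13, 13, 13, 13, 13, 13]  (all equal)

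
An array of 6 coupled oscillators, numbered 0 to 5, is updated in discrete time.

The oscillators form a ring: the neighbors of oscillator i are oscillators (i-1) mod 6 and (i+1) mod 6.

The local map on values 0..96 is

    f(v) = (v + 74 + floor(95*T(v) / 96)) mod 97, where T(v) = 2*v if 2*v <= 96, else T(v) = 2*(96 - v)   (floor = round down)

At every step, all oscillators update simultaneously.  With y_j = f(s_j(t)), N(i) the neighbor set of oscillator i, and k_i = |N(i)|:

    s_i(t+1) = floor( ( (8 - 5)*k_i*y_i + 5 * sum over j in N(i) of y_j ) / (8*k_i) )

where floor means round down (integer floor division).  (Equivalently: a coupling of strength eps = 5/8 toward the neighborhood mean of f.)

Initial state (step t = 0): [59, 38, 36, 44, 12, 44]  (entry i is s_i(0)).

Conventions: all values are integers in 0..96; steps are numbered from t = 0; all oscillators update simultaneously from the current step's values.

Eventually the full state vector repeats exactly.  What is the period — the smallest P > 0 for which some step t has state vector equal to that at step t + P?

Simulating step by step:
t=0: [59, 38, 36, 44, 12, 44]
t=1: [36, 63, 63, 34, 11, 11]
t=2: [36, 31, 29, 34, 30, 32]
t=3: [75, 71, 69, 69, 71, 73]
t=4: [64, 29, 1, 1, 30, 64]
t=5: [24, 49, 71, 72, 50, 25]
t=6: [40, 23, 36, 42, 53, 40]
t=7: [80, 73, 47, 33, 38, 71]
t=8: [62, 69, 60, 62, 57, 55]
t=9: [9, 7, 7, 11, 13, 13]
t=10: [35, 65, 67, 37, 13, 11]
t=11: [35, 28, 30, 38, 35, 33]
t=12: [72, 68, 71, 79, 81, 78]
t=13: [65, 31, 28, 60, 88, 90]
t=14: [48, 46, 47, 47, 57, 56]
t=15: [18, 19, 19, 18, 16, 17]
t=16: [30, 32, 32, 29, 26, 27]
t=17: [65, 70, 69, 63, 57, 58]
t=18: [6, 2, 3, 8, 11, 11]
t=19: [61, 83, 55, 28, 6, 34]
t=20: [54, 40, 51, 55, 77, 60]
t=21: [39, 47, 42, 40, 42, 37]
t=22: [68, 38, 38, 39, 59, 63]
t=23: [31, 62, 90, 66, 36, 7]
t=24: [58, 49, 33, 52, 62, 83]
t=25: [38, 35, 40, 33, 35, 38]
t=26: [87, 88, 84, 83, 81, 87]
t=27: [80, 81, 83, 85, 84, 82]
t=28: [87, 86, 85, 83, 84, 86]
t=29: [81, 82, 83, 84, 83, 82]
t=30: [86, 86, 85, 84, 85, 86]
t=31: [82, 82, 83, 83, 83, 82]
t=32: [86, 85, 85, 85, 85, 85]
t=33: [82, 82, 83, 83, 83, 82]

Answer: 2
Key observation: The state at step 31, [82, 82, 83, 83, 83, 82], reappears at step 33 — and no state repeats earlier — so the cycle the system enters has period 2.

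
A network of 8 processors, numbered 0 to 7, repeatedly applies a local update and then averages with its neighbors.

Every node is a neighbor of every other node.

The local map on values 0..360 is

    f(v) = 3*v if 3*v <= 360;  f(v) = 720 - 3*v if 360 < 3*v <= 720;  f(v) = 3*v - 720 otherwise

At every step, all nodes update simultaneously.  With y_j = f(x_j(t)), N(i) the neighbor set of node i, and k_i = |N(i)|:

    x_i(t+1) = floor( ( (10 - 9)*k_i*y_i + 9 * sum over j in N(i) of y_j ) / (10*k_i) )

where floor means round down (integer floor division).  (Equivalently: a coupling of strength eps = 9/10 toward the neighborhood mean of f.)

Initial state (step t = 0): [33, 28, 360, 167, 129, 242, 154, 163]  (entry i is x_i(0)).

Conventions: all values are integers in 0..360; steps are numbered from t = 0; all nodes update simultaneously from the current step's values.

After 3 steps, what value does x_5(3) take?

Simulating step by step:
t=0: [33, 28, 360, 167, 129, 242, 154, 163]
t=1: [201, 202, 194, 198, 194, 204, 197, 197]
t=2: [125, 125, 124, 124, 124, 125, 124, 124]
t=3: [346, 346, 346, 346, 346, 346, 346, 346]

Answer: x_5(3) = 346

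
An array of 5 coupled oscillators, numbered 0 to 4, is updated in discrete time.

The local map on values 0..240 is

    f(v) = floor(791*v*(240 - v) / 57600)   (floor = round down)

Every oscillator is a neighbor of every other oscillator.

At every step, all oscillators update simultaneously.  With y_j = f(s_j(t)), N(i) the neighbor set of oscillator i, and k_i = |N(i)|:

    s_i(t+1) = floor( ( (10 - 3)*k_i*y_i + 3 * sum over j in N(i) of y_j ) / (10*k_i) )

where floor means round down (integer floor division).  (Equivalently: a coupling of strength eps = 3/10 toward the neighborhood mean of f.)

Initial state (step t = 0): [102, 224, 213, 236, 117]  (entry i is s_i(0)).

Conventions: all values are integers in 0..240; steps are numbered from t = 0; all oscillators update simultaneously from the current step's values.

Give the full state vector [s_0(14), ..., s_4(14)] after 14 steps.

Answer: [128, 128, 129, 128, 128]

Derivation:
t=0: [102, 224, 213, 236, 117]
t=1: [160, 70, 88, 47, 162]
t=2: [170, 163, 175, 138, 169]
t=3: [165, 171, 161, 184, 166]
t=4: [166, 162, 169, 149, 166]
t=5: [169, 172, 166, 180, 169]
t=6: [162, 160, 165, 152, 162]
t=7: [173, 174, 171, 179, 173]
t=8: [158, 157, 160, 152, 158]
t=9: [177, 178, 176, 181, 177]
t=10: [152, 151, 153, 148, 152]
t=11: [183, 183, 182, 185, 183]
t=12: [142, 142, 143, 140, 142]
t=13: [191, 191, 190, 191, 191]
t=14: [128, 128, 129, 128, 128]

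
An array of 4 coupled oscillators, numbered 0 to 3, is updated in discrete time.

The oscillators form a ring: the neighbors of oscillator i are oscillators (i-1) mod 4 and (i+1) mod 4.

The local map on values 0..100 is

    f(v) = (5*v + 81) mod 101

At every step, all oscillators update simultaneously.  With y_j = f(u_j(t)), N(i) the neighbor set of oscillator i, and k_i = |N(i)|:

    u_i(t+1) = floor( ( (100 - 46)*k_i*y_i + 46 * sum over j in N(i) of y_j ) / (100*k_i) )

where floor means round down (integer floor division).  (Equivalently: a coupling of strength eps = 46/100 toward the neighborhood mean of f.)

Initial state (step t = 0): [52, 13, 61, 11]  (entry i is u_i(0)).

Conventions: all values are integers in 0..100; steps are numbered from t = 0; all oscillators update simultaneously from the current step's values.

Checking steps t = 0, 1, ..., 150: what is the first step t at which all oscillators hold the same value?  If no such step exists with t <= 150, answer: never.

Simulating step by step:
t=0: [52, 13, 61, 11]  (not all equal)
t=1: [38, 52, 63, 46]  (not all equal)
t=2: [47, 57, 60, 41]  (not all equal)
t=3: [40, 54, 75, 66]  (not all equal)
t=4: [55, 56, 40, 33]  (not all equal)
t=5: [52, 61, 66, 54]  (not all equal)
t=6: [50, 55, 33, 36]  (not all equal)
t=7: [40, 45, 49, 48]  (not all equal)
t=8: [47, 25, 17, 33]  (not all equal)
t=9: [18, 20, 46, 41]  (not all equal)
t=10: [75, 61, 42, 63]  (not all equal)
t=11: [68, 77, 88, 82]  (not all equal)
t=12: [43, 41, 42, 54]  (not all equal)
t=13: [81, 87, 78, 68]  (not all equal)
t=14: [50, 40, 42, 43]  (not all equal)
t=15: [54, 69, 87, 77]  (not all equal)
t=16: [45, 25, 25, 47]  (not all equal)
t=17: [5, 3, 6, 8]  (not all equal)
t=18: [29, 55, 32, 14]  (not all equal)
t=19: [36, 43, 44, 41]  (not all equal)
t=20: [72, 87, 94, 81]  (not all equal)
t=21: [41, 25, 46, 63]  (not all equal)
t=22: [67, 23, 26, 71]  (not all equal)
t=23: [35, 56, 34, 22]  (not all equal)
t=24: [63, 55, 60, 72]  (not all equal)
t=25: [70, 67, 62, 59]  (not all equal)
t=26: [34, 32, 67, 65]  (not all equal)
t=27: [35, 35, 15, 15]  (not all equal)
t=28: [54, 54, 54, 54]  (all equal)

Answer: 28
Key observation: Synchronization is absorbing here: once all oscillators are equal they stay equal, and step 28 is the first all-equal step.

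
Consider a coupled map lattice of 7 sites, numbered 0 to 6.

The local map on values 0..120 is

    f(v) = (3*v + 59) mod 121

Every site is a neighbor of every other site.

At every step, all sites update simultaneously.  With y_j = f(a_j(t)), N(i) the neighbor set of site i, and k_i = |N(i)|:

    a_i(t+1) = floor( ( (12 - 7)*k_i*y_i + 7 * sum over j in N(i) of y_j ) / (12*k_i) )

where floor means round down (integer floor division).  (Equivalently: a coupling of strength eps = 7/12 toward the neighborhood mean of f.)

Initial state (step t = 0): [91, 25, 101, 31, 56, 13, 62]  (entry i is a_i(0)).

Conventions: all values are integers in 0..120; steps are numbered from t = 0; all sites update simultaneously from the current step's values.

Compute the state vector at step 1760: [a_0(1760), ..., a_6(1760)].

Simulating step by step:
t=0: [91, 25, 101, 31, 56, 13, 62]
t=1: [73, 48, 83, 54, 78, 76, 45]
t=2: [55, 70, 65, 75, 60, 58, 67]
t=3: [74, 50, 45, 55, 79, 77, 47]
t=4: [59, 75, 70, 79, 64, 62, 72]
t=5: [64, 40, 36, 44, 30, 28, 38]
t=6: [30, 46, 42, 50, 36, 34, 44]
t=7: [49, 64, 60, 68, 54, 52, 62]
t=8: [68, 44, 79, 48, 73, 71, 42]
t=9: [41, 57, 51, 60, 46, 44, 55]
t=10: [80, 95, 90, 98, 85, 83, 93]
t=11: [75, 90, 85, 92, 80, 78, 88]
t=12: [60, 74, 69, 76, 65, 63, 72]
t=13: [64, 39, 34, 41, 30, 28, 37]
t=14: [28, 43, 38, 45, 34, 32, 41]
t=15: [40, 55, 50, 57, 46, 44, 53]
t=16: [76, 91, 86, 93, 82, 80, 89]
t=17: [63, 78, 73, 80, 69, 67, 76]
t=18: [24, 39, 34, 41, 30, 28, 37]
t=19: [28, 43, 38, 45, 34, 32, 41]

Answer: [40, 55, 50, 57, 46, 44, 53]
Key observation: The state at step 14, [28, 43, 38, 45, 34, 32, 41], reappears at step 19: the system is in a cycle of period 5 from step 14 on.  Therefore the state at step 1760 equals the state at step 14 + ((1760 - 14) mod 5) = 15, which is [40, 55, 50, 57, 46, 44, 53].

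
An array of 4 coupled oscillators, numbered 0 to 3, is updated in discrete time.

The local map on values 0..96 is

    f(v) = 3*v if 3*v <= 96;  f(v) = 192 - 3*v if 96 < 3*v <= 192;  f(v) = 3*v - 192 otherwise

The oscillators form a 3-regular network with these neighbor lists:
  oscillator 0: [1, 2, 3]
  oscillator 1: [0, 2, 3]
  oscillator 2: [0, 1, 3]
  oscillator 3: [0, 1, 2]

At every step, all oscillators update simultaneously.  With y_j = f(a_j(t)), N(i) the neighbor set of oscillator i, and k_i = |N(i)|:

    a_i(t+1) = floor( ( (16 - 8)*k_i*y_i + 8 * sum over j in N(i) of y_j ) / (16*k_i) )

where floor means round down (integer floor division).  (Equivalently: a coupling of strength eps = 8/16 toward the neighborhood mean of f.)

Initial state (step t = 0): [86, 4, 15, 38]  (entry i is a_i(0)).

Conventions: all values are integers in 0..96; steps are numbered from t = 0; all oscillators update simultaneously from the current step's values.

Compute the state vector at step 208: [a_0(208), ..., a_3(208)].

Simulating step by step:
t=0: [86, 4, 15, 38]
t=1: [55, 37, 48, 59]
t=2: [37, 55, 44, 33]
t=3: [70, 52, 63, 74]
t=4: [20, 26, 15, 24]
t=5: [62, 68, 57, 66]
t=6: [9, 11, 14, 9]
t=7: [30, 32, 35, 30]
t=8: [90, 92, 89, 90]
t=9: [78, 80, 77, 78]
t=10: [42, 44, 41, 42]
t=11: [65, 63, 66, 65]
t=12: [3, 3, 4, 3]
t=13: [9, 9, 10, 9]
t=14: [27, 27, 28, 27]
t=15: [81, 81, 82, 81]
t=16: [51, 51, 52, 51]
t=17: [38, 38, 37, 38]
t=18: [78, 78, 79, 78]
t=19: [42, 42, 43, 42]
t=20: [65, 65, 64, 65]
t=21: [2, 2, 1, 2]
t=22: [5, 5, 4, 5]
t=23: [14, 14, 13, 14]
t=24: [41, 41, 40, 41]
t=25: [69, 69, 70, 69]
t=26: [15, 15, 16, 15]
t=27: [45, 45, 46, 45]
t=28: [56, 56, 55, 56]
t=29: [24, 24, 25, 24]
t=30: [72, 72, 73, 72]
t=31: [24, 24, 25, 24]

Answer: [72, 72, 73, 72]
Key observation: The state at step 29, [24, 24, 25, 24], reappears at step 31: the system is in a cycle of period 2 from step 29 on.  Therefore the state at step 208 equals the state at step 29 + ((208 - 29) mod 2) = 30, which is [72, 72, 73, 72].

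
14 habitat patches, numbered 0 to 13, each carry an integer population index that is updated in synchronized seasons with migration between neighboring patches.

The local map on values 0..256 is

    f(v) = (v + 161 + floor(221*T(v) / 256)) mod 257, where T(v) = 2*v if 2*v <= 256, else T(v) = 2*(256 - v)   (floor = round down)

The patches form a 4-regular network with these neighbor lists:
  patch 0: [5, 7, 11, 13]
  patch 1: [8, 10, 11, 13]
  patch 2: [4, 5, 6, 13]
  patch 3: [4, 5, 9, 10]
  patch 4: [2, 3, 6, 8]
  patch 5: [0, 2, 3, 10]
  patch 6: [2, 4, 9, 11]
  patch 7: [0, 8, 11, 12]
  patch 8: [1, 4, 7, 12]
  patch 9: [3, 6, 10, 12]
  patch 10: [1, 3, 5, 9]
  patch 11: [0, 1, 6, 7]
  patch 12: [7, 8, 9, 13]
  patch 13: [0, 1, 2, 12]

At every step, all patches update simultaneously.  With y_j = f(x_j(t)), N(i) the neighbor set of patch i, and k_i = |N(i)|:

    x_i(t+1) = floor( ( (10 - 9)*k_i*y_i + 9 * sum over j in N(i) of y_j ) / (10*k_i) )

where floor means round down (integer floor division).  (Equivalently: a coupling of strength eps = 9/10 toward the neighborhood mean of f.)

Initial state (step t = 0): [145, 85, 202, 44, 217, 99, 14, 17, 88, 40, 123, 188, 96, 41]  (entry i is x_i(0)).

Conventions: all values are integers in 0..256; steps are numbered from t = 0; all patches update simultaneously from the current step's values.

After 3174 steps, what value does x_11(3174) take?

Answer: x_11(3174) = 201
Key observation: The state at step 11, [199, 199, 199, 199, 199, 199, 199, 199, 199, 199, 199, 199, 199, 199], reappears at step 13: the system is in a cycle of period 2 from step 11 on.  Therefore the state at step 3174 equals the state at step 11 + ((3174 - 11) mod 2) = 12, which is [201, 201, 201, 201, 201, 201, 201, 201, 201, 201, 201, 201, 201, 201].

Derivation:
t=0: [145, 85, 202, 44, 217, 99, 14, 17, 88, 40, 123, 188, 96, 41]
t=1: [159, 149, 149, 140, 145, 175, 156, 191, 170, 142, 101, 196, 101, 167]
t=2: [214, 210, 229, 222, 234, 222, 230, 208, 216, 211, 229, 224, 219, 221]
t=3: [186, 184, 180, 182, 181, 183, 181, 187, 187, 182, 187, 188, 189, 186]
t=4: [210, 209, 212, 212, 213, 212, 212, 209, 210, 211, 212, 211, 210, 211]
t=5: [192, 192, 191, 191, 191, 191, 191, 192, 193, 191, 191, 192, 192, 192]
t=6: [206, 206, 206, 207, 206, 206, 206, 205, 206, 206, 206, 206, 206, 206]
t=7: [196, 196, 196, 195, 195, 195, 196, 196, 196, 195, 195, 196, 196, 196]
t=8: [203, 203, 203, 204, 203, 203, 203, 203, 203, 203, 203, 203, 203, 203]
t=9: [198, 198, 198, 197, 197, 197, 198, 198, 198, 197, 197, 198, 198, 198]
t=10: [202, 202, 202, 202, 202, 202, 202, 202, 202, 202, 202, 202, 202, 202]
t=11: [199, 199, 199, 199, 199, 199, 199, 199, 199, 199, 199, 199, 199, 199]
t=12: [201, 201, 201, 201, 201, 201, 201, 201, 201, 201, 201, 201, 201, 201]
t=13: [199, 199, 199, 199, 199, 199, 199, 199, 199, 199, 199, 199, 199, 199]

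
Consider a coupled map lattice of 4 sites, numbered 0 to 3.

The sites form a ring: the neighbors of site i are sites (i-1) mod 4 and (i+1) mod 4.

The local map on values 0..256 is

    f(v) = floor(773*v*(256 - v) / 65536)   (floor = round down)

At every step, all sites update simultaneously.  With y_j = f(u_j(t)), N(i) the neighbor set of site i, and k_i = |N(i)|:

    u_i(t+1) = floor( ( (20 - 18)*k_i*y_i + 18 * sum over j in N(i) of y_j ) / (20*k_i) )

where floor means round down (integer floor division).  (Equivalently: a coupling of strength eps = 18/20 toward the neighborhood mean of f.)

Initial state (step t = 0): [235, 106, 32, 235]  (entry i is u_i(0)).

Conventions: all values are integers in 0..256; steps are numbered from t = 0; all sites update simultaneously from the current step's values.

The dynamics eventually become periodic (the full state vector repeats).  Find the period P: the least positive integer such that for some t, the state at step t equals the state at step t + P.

Simulating step by step:
t=0: [235, 106, 32, 235]
t=1: [116, 82, 118, 69]
t=2: [163, 189, 163, 187]
t=3: [153, 175, 153, 175]
t=4: [168, 183, 168, 183]
t=5: [158, 172, 158, 172]
t=6: [171, 180, 171, 180]
t=7: [162, 170, 162, 170]
t=8: [172, 178, 172, 178]
t=9: [163, 169, 163, 169]
t=10: [173, 177, 173, 177]
t=11: [164, 168, 164, 168]
t=12: [174, 176, 174, 176]
t=13: [166, 167, 166, 167]
t=14: [175, 175, 175, 175]
t=15: [167, 167, 167, 167]
t=16: [175, 175, 175, 175]

Answer: 2
Key observation: The state at step 14, [175, 175, 175, 175], reappears at step 16 — and no state repeats earlier — so the cycle the system enters has period 2.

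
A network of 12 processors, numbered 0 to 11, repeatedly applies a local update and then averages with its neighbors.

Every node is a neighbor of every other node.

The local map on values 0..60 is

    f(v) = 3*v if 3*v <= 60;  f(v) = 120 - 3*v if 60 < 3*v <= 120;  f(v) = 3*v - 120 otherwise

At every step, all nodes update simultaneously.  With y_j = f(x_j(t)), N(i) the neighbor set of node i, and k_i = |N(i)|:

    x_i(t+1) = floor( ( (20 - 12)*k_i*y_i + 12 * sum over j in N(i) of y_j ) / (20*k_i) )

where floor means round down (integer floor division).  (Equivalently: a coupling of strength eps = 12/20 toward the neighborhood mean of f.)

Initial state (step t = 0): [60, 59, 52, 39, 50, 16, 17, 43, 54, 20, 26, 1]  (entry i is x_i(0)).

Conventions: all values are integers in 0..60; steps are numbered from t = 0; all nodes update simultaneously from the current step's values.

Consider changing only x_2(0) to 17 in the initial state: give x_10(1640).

Simulating step by step:
t=0: [60, 59, 17, 39, 50, 16, 17, 43, 54, 20, 26, 1]
t=1: [45, 44, 42, 25, 35, 41, 42, 27, 39, 45, 39, 25]
t=2: [16, 15, 13, 26, 16, 12, 13, 24, 12, 16, 12, 26]
t=3: [44, 43, 41, 42, 44, 40, 41, 44, 40, 44, 40, 42]
t=4: [8, 7, 5, 6, 8, 4, 5, 8, 4, 8, 4, 6]
t=5: [20, 19, 17, 18, 20, 16, 17, 20, 16, 20, 16, 18]
t=6: [56, 55, 53, 54, 56, 52, 53, 56, 52, 56, 52, 54]
t=7: [44, 43, 41, 42, 44, 40, 41, 44, 40, 44, 40, 42]

Answer: x_10(1640) = 4
Key observation: The state at step 3, [44, 43, 41, 42, 44, 40, 41, 44, 40, 44, 40, 42], reappears at step 7: the system is in a cycle of period 4 from step 3 on.  Therefore the state at step 1640 equals the state at step 3 + ((1640 - 3) mod 4) = 4, which is [8, 7, 5, 6, 8, 4, 5, 8, 4, 8, 4, 6].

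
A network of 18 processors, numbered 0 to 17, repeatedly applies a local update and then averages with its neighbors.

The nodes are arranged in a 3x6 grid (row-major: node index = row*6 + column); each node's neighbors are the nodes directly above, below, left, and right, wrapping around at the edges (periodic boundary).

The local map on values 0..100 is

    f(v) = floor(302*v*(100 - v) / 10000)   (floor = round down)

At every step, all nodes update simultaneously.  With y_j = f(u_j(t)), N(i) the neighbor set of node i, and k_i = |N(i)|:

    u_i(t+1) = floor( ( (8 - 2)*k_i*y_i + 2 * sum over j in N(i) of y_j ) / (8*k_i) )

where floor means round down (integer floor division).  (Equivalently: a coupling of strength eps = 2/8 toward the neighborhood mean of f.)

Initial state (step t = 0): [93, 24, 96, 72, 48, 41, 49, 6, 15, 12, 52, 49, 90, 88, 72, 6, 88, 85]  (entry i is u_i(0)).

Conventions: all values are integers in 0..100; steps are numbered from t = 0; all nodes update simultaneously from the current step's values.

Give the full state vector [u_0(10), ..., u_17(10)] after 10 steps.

Simulating step by step:
t=0: [93, 24, 96, 72, 48, 41, 49, 6, 15, 12, 52, 49, 90, 88, 72, 6, 88, 85]
t=1: [28, 46, 21, 53, 71, 67, 64, 25, 35, 35, 69, 72, 30, 33, 51, 24, 36, 41]
t=2: [62, 70, 55, 70, 63, 65, 66, 59, 66, 67, 64, 62, 64, 66, 71, 59, 67, 70]
t=3: [69, 65, 71, 64, 69, 68, 68, 71, 67, 66, 68, 69, 68, 66, 64, 70, 66, 64]
t=4: [64, 66, 63, 67, 64, 65, 64, 63, 65, 66, 65, 64, 65, 66, 67, 64, 66, 68]
t=5: [68, 67, 69, 66, 68, 68, 69, 69, 68, 67, 68, 68, 67, 67, 66, 68, 67, 65]
t=6: [65, 65, 64, 66, 65, 65, 64, 64, 65, 65, 65, 65, 65, 65, 66, 65, 65, 67]
t=7: [68, 68, 68, 67, 67, 67, 68, 68, 68, 67, 68, 67, 67, 68, 67, 67, 67, 66]
t=8: [65, 65, 65, 65, 65, 66, 65, 65, 65, 65, 65, 65, 65, 65, 65, 66, 66, 66]
t=9: [67, 68, 68, 67, 67, 67, 68, 68, 68, 67, 67, 67, 67, 68, 67, 67, 67, 67]
t=10: [65, 65, 65, 65, 66, 66, 65, 65, 65, 65, 66, 65, 65, 65, 65, 66, 66, 66]

Answer: [65, 65, 65, 65, 66, 66, 65, 65, 65, 65, 66, 65, 65, 65, 65, 66, 66, 66]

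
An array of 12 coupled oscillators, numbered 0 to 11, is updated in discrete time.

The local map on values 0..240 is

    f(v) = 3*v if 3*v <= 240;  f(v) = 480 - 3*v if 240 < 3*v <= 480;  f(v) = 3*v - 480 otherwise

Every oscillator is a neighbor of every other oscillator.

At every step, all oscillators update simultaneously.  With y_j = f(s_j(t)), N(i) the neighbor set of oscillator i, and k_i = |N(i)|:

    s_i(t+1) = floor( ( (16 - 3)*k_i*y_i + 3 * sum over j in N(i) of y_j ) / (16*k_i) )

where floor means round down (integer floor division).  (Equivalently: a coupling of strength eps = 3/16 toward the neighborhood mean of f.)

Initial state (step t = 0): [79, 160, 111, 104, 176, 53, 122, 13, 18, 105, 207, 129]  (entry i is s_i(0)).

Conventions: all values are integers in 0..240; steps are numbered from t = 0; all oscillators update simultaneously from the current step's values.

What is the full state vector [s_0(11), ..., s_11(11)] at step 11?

Answer: [52, 47, 149, 102, 118, 159, 159, 68, 142, 171, 171, 171]

Derivation:
t=0: [79, 160, 111, 104, 176, 53, 122, 13, 18, 105, 207, 129]
t=1: [211, 23, 140, 156, 61, 149, 113, 54, 66, 154, 135, 97]
t=2: [143, 76, 69, 31, 167, 48, 134, 150, 179, 36, 81, 172]
t=3: [62, 203, 186, 95, 38, 136, 84, 45, 67, 107, 210, 50]
t=4: [178, 133, 92, 185, 121, 87, 211, 138, 190, 157, 149, 149]
t=5: [62, 83, 181, 78, 112, 193, 141, 71, 90, 26, 45, 45]
t=6: [178, 214, 80, 216, 144, 109, 75, 199, 197, 92, 137, 137]
t=7: [70, 156, 218, 161, 65, 149, 206, 120, 115, 189, 82, 82]
t=8: [193, 36, 165, 29, 181, 53, 136, 122, 134, 96, 212, 212]
t=9: [100, 108, 34, 91, 72, 148, 79, 112, 84, 174, 146, 146]
t=10: [171, 151, 108, 192, 199, 56, 216, 142, 209, 61, 61, 61]
t=11: [52, 47, 149, 102, 118, 159, 159, 68, 142, 171, 171, 171]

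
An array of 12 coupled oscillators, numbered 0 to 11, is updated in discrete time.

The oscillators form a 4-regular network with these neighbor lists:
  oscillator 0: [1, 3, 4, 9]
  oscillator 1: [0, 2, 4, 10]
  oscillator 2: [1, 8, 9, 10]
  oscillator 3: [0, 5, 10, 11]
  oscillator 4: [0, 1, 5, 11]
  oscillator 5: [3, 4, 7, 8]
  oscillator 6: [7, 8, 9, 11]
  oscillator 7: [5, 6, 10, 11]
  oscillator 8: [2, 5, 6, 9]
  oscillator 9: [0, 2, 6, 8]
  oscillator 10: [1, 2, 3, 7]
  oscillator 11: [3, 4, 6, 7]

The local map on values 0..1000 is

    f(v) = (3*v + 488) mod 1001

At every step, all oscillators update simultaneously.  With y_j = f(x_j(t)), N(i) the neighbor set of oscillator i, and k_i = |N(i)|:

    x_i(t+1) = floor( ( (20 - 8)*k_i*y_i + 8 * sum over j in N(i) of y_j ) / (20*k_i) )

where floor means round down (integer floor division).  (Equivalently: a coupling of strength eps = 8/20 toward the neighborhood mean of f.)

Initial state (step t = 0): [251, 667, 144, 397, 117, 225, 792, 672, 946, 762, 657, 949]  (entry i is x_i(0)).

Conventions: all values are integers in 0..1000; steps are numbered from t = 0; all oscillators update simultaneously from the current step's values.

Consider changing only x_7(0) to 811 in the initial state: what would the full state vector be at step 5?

Simulating step by step:
t=0: [251, 667, 144, 397, 117, 225, 792, 811, 946, 762, 657, 949]
t=1: [421, 537, 755, 525, 625, 373, 751, 732, 465, 697, 574, 529]
t=2: [559, 265, 627, 200, 369, 562, 664, 571, 796, 658, 283, 228]
t=3: [240, 315, 415, 136, 435, 278, 457, 235, 672, 464, 295, 238]
t=4: [424, 469, 657, 647, 591, 430, 692, 290, 580, 757, 448, 394]
t=5: [689, 767, 545, 559, 465, 593, 538, 498, 390, 654, 712, 561]

Answer: [689, 767, 545, 559, 465, 593, 538, 498, 390, 654, 712, 561]
Key observation: This trace re-runs the system from the modified initial state.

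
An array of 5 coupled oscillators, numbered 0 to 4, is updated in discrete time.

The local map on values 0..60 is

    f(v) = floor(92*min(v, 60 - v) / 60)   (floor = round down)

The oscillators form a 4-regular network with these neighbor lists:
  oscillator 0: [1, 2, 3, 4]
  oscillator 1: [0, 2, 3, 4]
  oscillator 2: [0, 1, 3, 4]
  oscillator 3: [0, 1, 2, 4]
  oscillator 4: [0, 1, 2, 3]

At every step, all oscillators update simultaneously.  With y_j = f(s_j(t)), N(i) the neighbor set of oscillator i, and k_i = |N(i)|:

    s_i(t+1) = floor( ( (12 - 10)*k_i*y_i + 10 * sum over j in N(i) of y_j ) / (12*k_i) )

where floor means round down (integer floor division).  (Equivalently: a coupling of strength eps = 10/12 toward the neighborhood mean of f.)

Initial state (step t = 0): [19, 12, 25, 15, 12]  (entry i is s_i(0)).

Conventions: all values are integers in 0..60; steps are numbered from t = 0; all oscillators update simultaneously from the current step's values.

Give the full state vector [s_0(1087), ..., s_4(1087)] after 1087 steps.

Answer: [36, 36, 36, 36, 36]
Key observation: The state at step 10, [36, 36, 36, 36, 36], reappears at step 11: the system is in a cycle of period 1 from step 10 on.  Therefore the state at step 1087 equals the state at step 10 + ((1087 - 10) mod 1) = 10, which is [36, 36, 36, 36, 36].

Derivation:
t=0: [19, 12, 25, 15, 12]
t=1: [25, 25, 24, 25, 25]
t=2: [37, 37, 37, 37, 37]
t=3: [35, 35, 35, 35, 35]
t=4: [38, 38, 38, 38, 38]
t=5: [33, 33, 33, 33, 33]
t=6: [41, 41, 41, 41, 41]
t=7: [29, 29, 29, 29, 29]
t=8: [44, 44, 44, 44, 44]
t=9: [24, 24, 24, 24, 24]
t=10: [36, 36, 36, 36, 36]
t=11: [36, 36, 36, 36, 36]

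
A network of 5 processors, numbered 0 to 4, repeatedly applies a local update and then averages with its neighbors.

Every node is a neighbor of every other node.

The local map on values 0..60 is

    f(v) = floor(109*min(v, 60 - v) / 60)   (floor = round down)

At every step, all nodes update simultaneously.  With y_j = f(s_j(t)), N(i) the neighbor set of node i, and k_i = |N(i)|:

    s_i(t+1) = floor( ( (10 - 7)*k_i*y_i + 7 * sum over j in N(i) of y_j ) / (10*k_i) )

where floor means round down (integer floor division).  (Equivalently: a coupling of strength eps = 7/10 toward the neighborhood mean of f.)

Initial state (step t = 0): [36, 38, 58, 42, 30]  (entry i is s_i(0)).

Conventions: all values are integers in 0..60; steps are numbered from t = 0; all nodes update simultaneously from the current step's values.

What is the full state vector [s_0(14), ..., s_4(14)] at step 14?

Simulating step by step:
t=0: [36, 38, 58, 42, 30]
t=1: [35, 34, 30, 33, 36]
t=2: [47, 47, 48, 47, 47]
t=3: [22, 22, 22, 22, 22]
t=4: [39, 39, 39, 39, 39]
t=5: [38, 38, 38, 38, 38]
t=6: [39, 39, 39, 39, 39]
t=7: [38, 38, 38, 38, 38]
t=8: [39, 39, 39, 39, 39]
t=9: [38, 38, 38, 38, 38]
t=10: [39, 39, 39, 39, 39]
t=11: [38, 38, 38, 38, 38]
t=12: [39, 39, 39, 39, 39]
t=13: [38, 38, 38, 38, 38]
t=14: [39, 39, 39, 39, 39]

Answer: [39, 39, 39, 39, 39]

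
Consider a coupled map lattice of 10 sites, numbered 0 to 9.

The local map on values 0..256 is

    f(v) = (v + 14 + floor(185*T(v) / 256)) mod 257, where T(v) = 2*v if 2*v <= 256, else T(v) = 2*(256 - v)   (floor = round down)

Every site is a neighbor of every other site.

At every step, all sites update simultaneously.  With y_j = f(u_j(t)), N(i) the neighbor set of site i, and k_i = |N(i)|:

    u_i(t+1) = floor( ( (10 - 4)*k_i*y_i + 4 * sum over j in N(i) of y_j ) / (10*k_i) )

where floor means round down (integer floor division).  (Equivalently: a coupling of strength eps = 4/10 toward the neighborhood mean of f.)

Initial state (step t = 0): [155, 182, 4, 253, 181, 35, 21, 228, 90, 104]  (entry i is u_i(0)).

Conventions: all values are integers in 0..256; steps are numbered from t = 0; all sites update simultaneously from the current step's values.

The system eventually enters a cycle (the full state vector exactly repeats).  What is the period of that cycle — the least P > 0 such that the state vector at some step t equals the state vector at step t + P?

Simulating step by step:
t=0: [155, 182, 4, 253, 181, 35, 21, 228, 90, 104]
t=1: [59, 52, 40, 35, 53, 82, 63, 41, 157, 33]
t=2: [145, 136, 119, 112, 137, 176, 151, 121, 89, 109]
t=3: [64, 67, 56, 47, 66, 57, 63, 59, 158, 43]
t=4: [159, 162, 147, 135, 161, 149, 157, 152, 95, 130]
t=5: [65, 64, 68, 71, 65, 68, 66, 67, 171, 73]
t=6: [169, 168, 173, 177, 169, 173, 170, 171, 101, 180]
t=7: [48, 48, 47, 46, 48, 47, 48, 47, 21, 45]
t=8: [127, 127, 125, 124, 127, 125, 127, 125, 90, 123]
t=9: [73, 73, 70, 69, 73, 70, 73, 70, 165, 67]
t=10: [183, 183, 179, 178, 183, 179, 183, 179, 106, 175]
t=11: [44, 44, 45, 45, 44, 45, 44, 45, 28, 46]
t=12: [120, 120, 121, 121, 120, 121, 120, 121, 98, 122]
t=13: [59, 59, 60, 60, 59, 60, 59, 60, 172, 62]
t=14: [153, 153, 154, 154, 153, 154, 153, 154, 93, 157]
t=15: [66, 66, 66, 66, 66, 66, 66, 66, 167, 65]
t=16: [169, 169, 169, 169, 169, 169, 169, 169, 101, 167]
t=17: [48, 48, 48, 48, 48, 48, 48, 48, 22, 49]
t=18: [128, 128, 128, 128, 128, 128, 128, 128, 92, 129]
t=19: [77, 77, 77, 77, 77, 77, 77, 77, 170, 76]
t=20: [195, 195, 195, 195, 195, 195, 195, 195, 111, 193]
t=21: [39, 39, 39, 39, 39, 39, 39, 39, 32, 40]
t=22: [108, 108, 108, 108, 108, 108, 108, 108, 98, 109]
t=23: [31, 31, 31, 31, 31, 31, 31, 31, 160, 32]
t=24: [87, 87, 87, 87, 87, 87, 87, 87, 68, 89]
t=25: [224, 224, 224, 224, 224, 224, 224, 224, 198, 226]
t=26: [27, 27, 27, 27, 27, 27, 27, 27, 33, 26]
t=27: [80, 80, 80, 80, 80, 80, 80, 80, 88, 78]
t=28: [209, 209, 209, 209, 209, 209, 209, 209, 220, 206]
t=29: [32, 32, 32, 32, 32, 32, 32, 32, 30, 34]
t=30: [92, 92, 92, 92, 92, 92, 92, 92, 89, 94]
t=31: [237, 237, 237, 237, 237, 237, 237, 237, 234, 240]
t=32: [21, 21, 21, 21, 21, 21, 21, 21, 21, 20]
t=33: [64, 64, 64, 64, 64, 64, 64, 64, 64, 63]
t=34: [169, 169, 169, 169, 169, 169, 169, 169, 169, 168]
t=35: [51, 51, 51, 51, 51, 51, 51, 51, 51, 51]
t=36: [138, 138, 138, 138, 138, 138, 138, 138, 138, 138]
t=37: [65, 65, 65, 65, 65, 65, 65, 65, 65, 65]
t=38: [172, 172, 172, 172, 172, 172, 172, 172, 172, 172]
t=39: [50, 50, 50, 50, 50, 50, 50, 50, 50, 50]
t=40: [136, 136, 136, 136, 136, 136, 136, 136, 136, 136]
t=41: [66, 66, 66, 66, 66, 66, 66, 66, 66, 66]
t=42: [175, 175, 175, 175, 175, 175, 175, 175, 175, 175]
t=43: [49, 49, 49, 49, 49, 49, 49, 49, 49, 49]
t=44: [133, 133, 133, 133, 133, 133, 133, 133, 133, 133]
t=45: [67, 67, 67, 67, 67, 67, 67, 67, 67, 67]
t=46: [177, 177, 177, 177, 177, 177, 177, 177, 177, 177]
t=47: [48, 48, 48, 48, 48, 48, 48, 48, 48, 48]
t=48: [131, 131, 131, 131, 131, 131, 131, 131, 131, 131]
t=49: [68, 68, 68, 68, 68, 68, 68, 68, 68, 68]
t=50: [180, 180, 180, 180, 180, 180, 180, 180, 180, 180]
t=51: [46, 46, 46, 46, 46, 46, 46, 46, 46, 46]
t=52: [126, 126, 126, 126, 126, 126, 126, 126, 126, 126]
t=53: [65, 65, 65, 65, 65, 65, 65, 65, 65, 65]

Answer: 16
Key observation: The state at step 37, [65, 65, 65, 65, 65, 65, 65, 65, 65, 65], reappears at step 53 — and no state repeats earlier — so the cycle the system enters has period 16.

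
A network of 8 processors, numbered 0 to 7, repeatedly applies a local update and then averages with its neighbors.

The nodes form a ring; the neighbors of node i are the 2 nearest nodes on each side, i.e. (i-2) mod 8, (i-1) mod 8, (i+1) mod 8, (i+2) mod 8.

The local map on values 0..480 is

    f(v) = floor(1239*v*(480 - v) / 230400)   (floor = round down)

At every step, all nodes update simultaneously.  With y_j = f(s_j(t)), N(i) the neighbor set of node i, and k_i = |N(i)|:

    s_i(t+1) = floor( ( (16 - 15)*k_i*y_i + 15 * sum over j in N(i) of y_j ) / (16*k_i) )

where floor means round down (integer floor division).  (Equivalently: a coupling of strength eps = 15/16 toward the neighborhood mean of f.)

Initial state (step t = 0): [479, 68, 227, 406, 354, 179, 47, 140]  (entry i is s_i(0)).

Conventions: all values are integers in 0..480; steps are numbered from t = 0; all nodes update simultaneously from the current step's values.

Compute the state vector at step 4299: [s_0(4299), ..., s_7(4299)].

Answer: [294, 294, 294, 294, 294, 294, 294, 294]
Key observation: The state at step 5, [294, 294, 294, 294, 294, 294, 294, 294], reappears at step 6: the system is in a cycle of period 1 from step 5 on.  Therefore the state at step 4299 equals the state at step 5 + ((4299 - 5) mod 1) = 5, which is [294, 294, 294, 294, 294, 294, 294, 294].

Derivation:
t=0: [479, 68, 227, 406, 354, 179, 47, 140]
t=1: [192, 179, 148, 241, 218, 197, 190, 144]
t=2: [278, 282, 298, 290, 292, 293, 291, 293]
t=3: [295, 295, 297, 295, 294, 294, 295, 297]
t=4: [292, 292, 293, 293, 293, 293, 293, 293]
t=5: [294, 294, 294, 294, 294, 294, 294, 294]
t=6: [294, 294, 294, 294, 294, 294, 294, 294]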